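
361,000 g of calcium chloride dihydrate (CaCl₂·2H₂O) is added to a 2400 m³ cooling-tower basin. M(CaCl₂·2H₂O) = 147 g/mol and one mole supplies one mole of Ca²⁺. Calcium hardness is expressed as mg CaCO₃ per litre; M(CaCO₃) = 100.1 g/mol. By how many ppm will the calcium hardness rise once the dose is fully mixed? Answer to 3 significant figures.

Volume: 2400 m³ = 2,400,000 L.
Moles of Ca²⁺: 361,000 g ÷ 147 g/mol = 2456 mol.
As CaCO₃: 2456 mol × 100.1 g/mol = 245,800 g.
Rise: 245,800 g / 2,400,000 L × 1000 = 102.4 mg/L.

102 ppm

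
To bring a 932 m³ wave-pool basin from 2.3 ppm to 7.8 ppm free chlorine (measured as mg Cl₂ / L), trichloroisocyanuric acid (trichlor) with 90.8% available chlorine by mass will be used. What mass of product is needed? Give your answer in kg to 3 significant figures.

Volume: 932 m³ = 932,000 L.
Chlorine deficit: 7.8 − 2.3 = 5.5 ppm = 5.5 mg/L as Cl₂.
Cl₂ equivalent needed: 5.5 mg/L × 932,000 L = 5,126,000 mg = 5126 g.
Product at 90.8% available chlorine: 5126 / 0.908 = 5645 g.

5.65 kg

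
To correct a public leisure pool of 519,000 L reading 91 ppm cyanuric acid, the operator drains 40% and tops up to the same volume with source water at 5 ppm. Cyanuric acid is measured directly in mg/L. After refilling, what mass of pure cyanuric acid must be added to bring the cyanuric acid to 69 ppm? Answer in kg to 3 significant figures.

6.44 kg

After draining 40% and refilling: 91 × 0.60 + 5 × 0.40 = 56.6 ppm.
Deficit to target: 69 − 56.6 = 12.4 mg/L.
Mass: 12.4 mg/L × 519,000 L = 6436 g cyanuric acid.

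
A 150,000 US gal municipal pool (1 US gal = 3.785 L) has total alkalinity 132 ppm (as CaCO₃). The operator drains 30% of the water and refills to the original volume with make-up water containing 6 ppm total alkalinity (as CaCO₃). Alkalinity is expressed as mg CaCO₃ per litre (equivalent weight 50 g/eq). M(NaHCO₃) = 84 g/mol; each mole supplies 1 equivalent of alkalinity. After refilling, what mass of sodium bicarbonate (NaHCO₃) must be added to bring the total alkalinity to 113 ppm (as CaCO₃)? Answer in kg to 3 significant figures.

17.9 kg

Volume: 150,000 US gal × 3.785 L/gal = 567,750 L.
After draining 30% and refilling: 132 × 0.70 + 6 × 0.30 = 94.2 ppm.
Deficit to target: 113 − 94.2 = 18.8 mg/L.
As CaCO₃: 18.8 mg/L × 567,750 L = 10,670 g; ÷ 50 g/eq ÷ 1 = 213.5 mol NaHCO₃.
Mass: 213.5 × 84 = 17,930 g.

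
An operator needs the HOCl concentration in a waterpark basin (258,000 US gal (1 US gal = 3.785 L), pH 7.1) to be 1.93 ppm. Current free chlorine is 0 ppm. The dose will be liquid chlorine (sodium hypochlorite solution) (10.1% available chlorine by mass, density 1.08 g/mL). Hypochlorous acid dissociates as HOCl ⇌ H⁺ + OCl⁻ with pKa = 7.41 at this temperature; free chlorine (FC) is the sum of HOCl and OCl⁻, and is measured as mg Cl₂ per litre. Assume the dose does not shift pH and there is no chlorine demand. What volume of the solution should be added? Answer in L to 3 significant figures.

Volume: 258,000 US gal × 3.785 L/gal = 976,530 L.
[OCl⁻]/[HOCl] = 10^(pH − pKa) = 10^(7.1 − 7.41) = 0.4898; fraction as HOCl = 1/(1 + 0.4898) = 0.6712.
Free chlorine required for 1.93 ppm HOCl: 1.93 / 0.6712 = 2.875 ppm.
FC to add: 2.875 − 0 = 2.875 mg/L as Cl₂.
Cl₂ equivalent: 2.875 mg/L × 976,530 L = 2808 g.
Product at 10.1% available Cl: 2808 / 0.101 = 27,800 g.
Volume: 27,800 g ÷ 1.08 g/mL = 25,740 mL.

25.7 L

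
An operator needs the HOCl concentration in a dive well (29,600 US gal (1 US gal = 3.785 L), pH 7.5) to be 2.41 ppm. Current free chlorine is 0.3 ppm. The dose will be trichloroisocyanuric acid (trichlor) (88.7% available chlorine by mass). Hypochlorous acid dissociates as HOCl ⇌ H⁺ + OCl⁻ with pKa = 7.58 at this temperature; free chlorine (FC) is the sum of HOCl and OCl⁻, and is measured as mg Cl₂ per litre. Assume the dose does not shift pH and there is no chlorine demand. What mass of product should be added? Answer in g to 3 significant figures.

Volume: 29,600 US gal × 3.785 L/gal = 112,036 L.
[OCl⁻]/[HOCl] = 10^(pH − pKa) = 10^(7.5 − 7.58) = 0.8318; fraction as HOCl = 1/(1 + 0.8318) = 0.5459.
Free chlorine required for 2.41 ppm HOCl: 2.41 / 0.5459 = 4.415 ppm.
FC to add: 4.415 − 0.3 = 4.115 mg/L as Cl₂.
Cl₂ equivalent: 4.115 mg/L × 112,036 L = 461 g.
Product at 88.7% available Cl: 461 / 0.887 = 519.7 g.

520 g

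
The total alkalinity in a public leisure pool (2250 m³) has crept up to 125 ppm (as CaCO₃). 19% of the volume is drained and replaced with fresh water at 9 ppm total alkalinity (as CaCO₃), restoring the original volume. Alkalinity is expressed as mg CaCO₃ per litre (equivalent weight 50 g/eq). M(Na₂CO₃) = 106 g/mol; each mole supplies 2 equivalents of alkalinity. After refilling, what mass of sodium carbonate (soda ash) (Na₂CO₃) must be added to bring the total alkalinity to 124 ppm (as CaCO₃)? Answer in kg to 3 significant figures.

Volume: 2250 m³ = 2,250,000 L.
After draining 19% and refilling: 125 × 0.81 + 9 × 0.19 = 102.96 ppm.
Deficit to target: 124 − 102.96 = 21.04 mg/L.
As CaCO₃: 21.04 mg/L × 2,250,000 L = 47,340 g; ÷ 50 g/eq ÷ 2 = 473.4 mol Na₂CO₃.
Mass: 473.4 × 106 = 50,180 g.

50.2 kg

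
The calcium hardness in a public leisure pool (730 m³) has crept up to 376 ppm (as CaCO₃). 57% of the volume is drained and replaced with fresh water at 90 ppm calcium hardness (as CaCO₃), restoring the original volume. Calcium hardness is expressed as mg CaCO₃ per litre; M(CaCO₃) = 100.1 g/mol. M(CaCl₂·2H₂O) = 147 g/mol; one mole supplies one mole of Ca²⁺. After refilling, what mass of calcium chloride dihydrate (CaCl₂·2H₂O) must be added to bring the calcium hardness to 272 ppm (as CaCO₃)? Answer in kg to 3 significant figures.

63.3 kg

Volume: 730 m³ = 730,000 L.
After draining 57% and refilling: 376 × 0.43 + 90 × 0.57 = 212.98 ppm.
Deficit to target: 272 − 212.98 = 59.02 mg/L.
As CaCO₃: 59.02 mg/L × 730,000 L = 43,080 g; ÷ 100.1 = 430.4 mol Ca²⁺.
Mass: 430.4 × 147 = 63,270 g.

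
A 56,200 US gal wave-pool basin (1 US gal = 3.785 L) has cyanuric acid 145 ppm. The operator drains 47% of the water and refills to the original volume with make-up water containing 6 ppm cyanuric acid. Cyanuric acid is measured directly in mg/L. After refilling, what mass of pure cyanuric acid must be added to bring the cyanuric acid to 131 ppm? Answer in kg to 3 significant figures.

Volume: 56,200 US gal × 3.785 L/gal = 212,717 L.
After draining 47% and refilling: 145 × 0.53 + 6 × 0.47 = 79.67 ppm.
Deficit to target: 131 − 79.67 = 51.33 mg/L.
Mass: 51.33 mg/L × 212,717 L = 10,920 g cyanuric acid.

10.9 kg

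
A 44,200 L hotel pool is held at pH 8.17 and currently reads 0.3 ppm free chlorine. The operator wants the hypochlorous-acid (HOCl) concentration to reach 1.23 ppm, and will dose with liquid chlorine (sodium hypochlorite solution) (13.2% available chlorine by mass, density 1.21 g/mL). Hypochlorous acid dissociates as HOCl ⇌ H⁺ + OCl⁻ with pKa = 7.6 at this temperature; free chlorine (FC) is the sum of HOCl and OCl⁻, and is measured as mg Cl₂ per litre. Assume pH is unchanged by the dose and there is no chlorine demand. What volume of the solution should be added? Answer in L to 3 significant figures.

1.52 L

[OCl⁻]/[HOCl] = 10^(pH − pKa) = 10^(8.17 − 7.6) = 3.715; fraction as HOCl = 1/(1 + 3.715) = 0.2121.
Free chlorine required for 1.23 ppm HOCl: 1.23 / 0.2121 = 5.8 ppm.
FC to add: 5.8 − 0.3 = 5.5 mg/L as Cl₂.
Cl₂ equivalent: 5.5 mg/L × 44,200 L = 243.1 g.
Product at 13.2% available Cl: 243.1 / 0.132 = 1842 g.
Volume: 1842 g ÷ 1.21 g/mL = 1522 mL.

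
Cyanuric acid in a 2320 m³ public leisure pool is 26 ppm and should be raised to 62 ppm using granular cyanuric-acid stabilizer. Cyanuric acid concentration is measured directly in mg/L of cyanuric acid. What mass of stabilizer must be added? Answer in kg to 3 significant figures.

Volume: 2320 m³ = 2,320,000 L.
CYA to add: (62 − 26) = 36 mg/L × 2,320,000 L = 83,520 g cyanuric acid.

83.5 kg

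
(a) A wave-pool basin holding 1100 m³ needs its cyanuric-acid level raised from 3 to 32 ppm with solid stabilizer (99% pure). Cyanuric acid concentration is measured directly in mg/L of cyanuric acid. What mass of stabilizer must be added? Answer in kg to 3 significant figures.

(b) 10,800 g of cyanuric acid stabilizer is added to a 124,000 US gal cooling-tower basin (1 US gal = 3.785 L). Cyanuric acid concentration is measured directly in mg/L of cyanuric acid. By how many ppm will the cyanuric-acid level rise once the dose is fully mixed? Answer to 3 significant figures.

(a) Volume: 1100 m³ = 1,100,000 L.
(a) CYA to add: (32 − 3) = 29 mg/L × 1,100,000 L = 31,900 g cyanuric acid.
(a) At 99% purity: 31,900 / 0.99 = 32,220 g product.

(b) Volume: 124,000 US gal × 3.785 L/gal = 469,340 L.
(b) Rise: 10,800 g / 469,340 L × 1000 = 23.01 mg/L.

(a) 32.2 kg; (b) 23.0 ppm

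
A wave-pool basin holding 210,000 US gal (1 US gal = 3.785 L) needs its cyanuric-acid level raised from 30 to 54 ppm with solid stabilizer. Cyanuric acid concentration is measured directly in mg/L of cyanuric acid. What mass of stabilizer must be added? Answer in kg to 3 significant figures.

19.1 kg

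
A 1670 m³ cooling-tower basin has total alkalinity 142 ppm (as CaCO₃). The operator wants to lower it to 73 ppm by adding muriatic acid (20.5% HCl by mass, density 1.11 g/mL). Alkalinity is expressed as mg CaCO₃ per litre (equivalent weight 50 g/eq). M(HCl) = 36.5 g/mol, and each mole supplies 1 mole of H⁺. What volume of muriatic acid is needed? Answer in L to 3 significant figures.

Volume: 1670 m³ = 1,670,000 L.
Alkalinity to neutralize: (142 − 73) = 69 mg/L as CaCO₃ × 1,670,000 L = 115,200 g as CaCO₃.
Equivalents of H⁺ required: 115,200 ÷ 50 g/eq = 2305 eq = 2305 mol HCl.
Mass of HCl: 2305 × 36.5 = 84,120 g.
Mass of 20.5% solution: 84,120 / 0.205 = 410,300 g.
Volume: 410,300 g ÷ 1.11 g/mL = 369,700 mL.

370 L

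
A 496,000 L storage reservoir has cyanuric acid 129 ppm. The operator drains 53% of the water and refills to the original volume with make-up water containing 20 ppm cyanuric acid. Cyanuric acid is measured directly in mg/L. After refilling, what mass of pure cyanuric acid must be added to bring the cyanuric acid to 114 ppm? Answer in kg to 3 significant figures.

21.2 kg

After draining 53% and refilling: 129 × 0.47 + 20 × 0.53 = 71.23 ppm.
Deficit to target: 114 − 71.23 = 42.77 mg/L.
Mass: 42.77 mg/L × 496,000 L = 21,210 g cyanuric acid.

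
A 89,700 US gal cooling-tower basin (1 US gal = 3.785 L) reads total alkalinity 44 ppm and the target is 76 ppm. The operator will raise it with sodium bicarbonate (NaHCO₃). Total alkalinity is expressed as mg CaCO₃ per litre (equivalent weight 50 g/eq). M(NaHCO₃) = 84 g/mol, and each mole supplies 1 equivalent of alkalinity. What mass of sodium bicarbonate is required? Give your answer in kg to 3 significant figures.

18.3 kg

Volume: 89,700 US gal × 3.785 L/gal = 339,514 L.
Alkalinity to add: (76 − 44) = 32 mg/L as CaCO₃ × 339,514 L = 10,860 g as CaCO₃.
Equivalents: 10,860 g ÷ 50 g/eq = 217.3 eq.
NaHCO₃ supplies 1 eq per mole → 217.3 mol.
Mass: 217.3 mol × 84 g/mol = 18,250 g.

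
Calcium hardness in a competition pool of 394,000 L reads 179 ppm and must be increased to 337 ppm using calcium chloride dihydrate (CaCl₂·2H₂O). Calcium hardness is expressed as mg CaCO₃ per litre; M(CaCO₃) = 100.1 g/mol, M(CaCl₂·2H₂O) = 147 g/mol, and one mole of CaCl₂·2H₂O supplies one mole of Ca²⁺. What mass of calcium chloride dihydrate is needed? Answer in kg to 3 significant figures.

91.4 kg

Hardness to add: (337 − 179) = 158 mg/L as CaCO₃ × 394,000 L = 62,250 g as CaCO₃.
Moles of Ca²⁺ (1 mol Ca²⁺ ≡ 1 mol CaCO₃): 62,250 / 100.1 g/mol = 621.9 mol.
Mass of CaCl₂·2H₂O: 621.9 × 147 = 91,420 g.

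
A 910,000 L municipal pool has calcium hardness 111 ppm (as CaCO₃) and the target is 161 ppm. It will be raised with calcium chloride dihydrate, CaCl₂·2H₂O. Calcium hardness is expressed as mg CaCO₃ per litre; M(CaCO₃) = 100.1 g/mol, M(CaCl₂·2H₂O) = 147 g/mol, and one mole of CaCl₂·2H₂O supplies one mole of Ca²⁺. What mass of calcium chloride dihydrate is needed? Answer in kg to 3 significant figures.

66.8 kg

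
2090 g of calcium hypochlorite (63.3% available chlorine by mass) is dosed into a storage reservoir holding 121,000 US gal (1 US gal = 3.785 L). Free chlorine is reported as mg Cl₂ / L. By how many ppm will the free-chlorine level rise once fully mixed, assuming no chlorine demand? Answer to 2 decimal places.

Volume: 121,000 US gal × 3.785 L/gal = 457,985 L.
Available chlorine delivered: 2090 g × 0.633 = 1323 g as Cl₂.
Concentration rise: 1323 g / 457,985 L = 2.889 mg/L = 2.89 ppm.

2.89 ppm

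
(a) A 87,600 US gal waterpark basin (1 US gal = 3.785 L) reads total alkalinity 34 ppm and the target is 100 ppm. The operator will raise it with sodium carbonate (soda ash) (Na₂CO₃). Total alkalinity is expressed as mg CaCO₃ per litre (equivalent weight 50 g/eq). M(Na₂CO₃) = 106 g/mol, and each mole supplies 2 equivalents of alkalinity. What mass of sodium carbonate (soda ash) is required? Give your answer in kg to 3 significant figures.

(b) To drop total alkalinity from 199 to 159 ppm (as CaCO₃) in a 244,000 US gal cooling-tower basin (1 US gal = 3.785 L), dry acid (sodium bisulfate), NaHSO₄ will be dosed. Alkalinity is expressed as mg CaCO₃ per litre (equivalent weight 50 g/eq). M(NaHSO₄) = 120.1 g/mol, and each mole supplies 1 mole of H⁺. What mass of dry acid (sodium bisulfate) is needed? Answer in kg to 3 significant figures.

(a) 23.2 kg; (b) 88.7 kg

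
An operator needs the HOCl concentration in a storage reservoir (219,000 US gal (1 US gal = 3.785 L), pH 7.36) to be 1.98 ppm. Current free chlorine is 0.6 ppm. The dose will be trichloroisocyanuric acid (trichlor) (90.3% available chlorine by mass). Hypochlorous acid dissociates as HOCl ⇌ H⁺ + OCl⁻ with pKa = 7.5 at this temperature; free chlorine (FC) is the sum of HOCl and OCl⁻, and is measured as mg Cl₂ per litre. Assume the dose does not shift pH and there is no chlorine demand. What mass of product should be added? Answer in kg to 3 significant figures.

2.58 kg

Volume: 219,000 US gal × 3.785 L/gal = 828,915 L.
[OCl⁻]/[HOCl] = 10^(pH − pKa) = 10^(7.36 − 7.5) = 0.7244; fraction as HOCl = 1/(1 + 0.7244) = 0.5799.
Free chlorine required for 1.98 ppm HOCl: 1.98 / 0.5799 = 3.414 ppm.
FC to add: 3.414 − 0.6 = 2.814 mg/L as Cl₂.
Cl₂ equivalent: 2.814 mg/L × 828,915 L = 2333 g.
Product at 90.3% available Cl: 2333 / 0.903 = 2583 g.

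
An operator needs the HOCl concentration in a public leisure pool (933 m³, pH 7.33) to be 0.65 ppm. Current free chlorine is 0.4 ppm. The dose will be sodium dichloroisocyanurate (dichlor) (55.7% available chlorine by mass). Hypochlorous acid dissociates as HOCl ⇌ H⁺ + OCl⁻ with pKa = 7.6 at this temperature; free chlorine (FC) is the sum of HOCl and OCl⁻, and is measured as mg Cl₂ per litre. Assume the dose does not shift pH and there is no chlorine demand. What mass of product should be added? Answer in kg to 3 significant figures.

Volume: 933 m³ = 933,000 L.
[OCl⁻]/[HOCl] = 10^(pH − pKa) = 10^(7.33 − 7.6) = 0.537; fraction as HOCl = 1/(1 + 0.537) = 0.6506.
Free chlorine required for 0.65 ppm HOCl: 0.65 / 0.6506 = 0.9991 ppm.
FC to add: 0.9991 − 0.4 = 0.5991 mg/L as Cl₂.
Cl₂ equivalent: 0.5991 mg/L × 933,000 L = 558.9 g.
Product at 55.7% available Cl: 558.9 / 0.557 = 1003 g.

1.00 kg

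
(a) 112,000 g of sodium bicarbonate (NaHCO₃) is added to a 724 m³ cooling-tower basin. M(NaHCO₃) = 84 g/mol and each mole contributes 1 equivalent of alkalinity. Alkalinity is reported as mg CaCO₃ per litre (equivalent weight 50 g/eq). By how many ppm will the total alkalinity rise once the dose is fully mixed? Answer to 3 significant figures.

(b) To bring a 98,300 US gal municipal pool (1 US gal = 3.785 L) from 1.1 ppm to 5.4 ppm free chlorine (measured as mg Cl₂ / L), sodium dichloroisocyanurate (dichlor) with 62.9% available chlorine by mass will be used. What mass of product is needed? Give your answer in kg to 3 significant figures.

(a) Volume: 724 m³ = 724,000 L.
(a) Moles of NaHCO₃: 112,000 g ÷ 84 g/mol = 1333 mol → 1333 eq of alkalinity.
(a) As CaCO₃: 1333 eq × 50 g/eq = 66,670 g.
(a) Rise: 66,670 g / 724,000 L × 1000 = 92.08 mg/L.

(b) Volume: 98,300 US gal × 3.785 L/gal = 372,066 L.
(b) Chlorine deficit: 5.4 − 1.1 = 4.3 ppm = 4.3 mg/L as Cl₂.
(b) Cl₂ equivalent needed: 4.3 mg/L × 372,066 L = 1,600,000 mg = 1600 g.
(b) Product at 62.9% available chlorine: 1600 / 0.629 = 2544 g.

(a) 92.1 ppm; (b) 2.54 kg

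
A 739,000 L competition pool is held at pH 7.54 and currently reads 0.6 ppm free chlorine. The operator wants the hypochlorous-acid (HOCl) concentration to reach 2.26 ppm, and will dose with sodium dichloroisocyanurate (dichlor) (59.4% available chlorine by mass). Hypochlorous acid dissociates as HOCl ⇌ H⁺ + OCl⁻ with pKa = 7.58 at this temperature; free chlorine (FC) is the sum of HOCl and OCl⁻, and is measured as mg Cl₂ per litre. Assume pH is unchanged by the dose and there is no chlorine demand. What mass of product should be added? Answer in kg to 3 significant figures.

4.63 kg

[OCl⁻]/[HOCl] = 10^(pH − pKa) = 10^(7.54 − 7.58) = 0.912; fraction as HOCl = 1/(1 + 0.912) = 0.523.
Free chlorine required for 2.26 ppm HOCl: 2.26 / 0.523 = 4.321 ppm.
FC to add: 4.321 − 0.6 = 3.721 mg/L as Cl₂.
Cl₂ equivalent: 3.721 mg/L × 739,000 L = 2750 g.
Product at 59.4% available Cl: 2750 / 0.594 = 4630 g.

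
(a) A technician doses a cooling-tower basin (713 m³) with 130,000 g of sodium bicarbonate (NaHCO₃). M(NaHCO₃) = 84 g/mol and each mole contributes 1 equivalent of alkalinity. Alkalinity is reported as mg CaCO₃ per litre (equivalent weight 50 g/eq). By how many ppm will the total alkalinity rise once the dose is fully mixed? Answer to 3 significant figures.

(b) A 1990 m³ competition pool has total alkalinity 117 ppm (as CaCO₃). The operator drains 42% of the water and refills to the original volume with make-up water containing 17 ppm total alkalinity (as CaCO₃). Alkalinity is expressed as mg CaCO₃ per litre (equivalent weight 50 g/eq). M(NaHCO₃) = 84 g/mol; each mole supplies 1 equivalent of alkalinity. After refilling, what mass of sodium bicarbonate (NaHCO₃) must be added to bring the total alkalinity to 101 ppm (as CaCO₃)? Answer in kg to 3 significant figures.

(a) 109 ppm; (b) 86.9 kg

(a) Volume: 713 m³ = 713,000 L.
(a) Moles of NaHCO₃: 130,000 g ÷ 84 g/mol = 1548 mol → 1548 eq of alkalinity.
(a) As CaCO₃: 1548 eq × 50 g/eq = 77,380 g.
(a) Rise: 77,380 g / 713,000 L × 1000 = 108.5 mg/L.

(b) Volume: 1990 m³ = 1,990,000 L.
(b) After draining 42% and refilling: 117 × 0.58 + 17 × 0.42 = 75 ppm.
(b) Deficit to target: 101 − 75 = 26 mg/L.
(b) As CaCO₃: 26 mg/L × 1,990,000 L = 51,740 g; ÷ 50 g/eq ÷ 1 = 1035 mol NaHCO₃.
(b) Mass: 1035 × 84 = 86,920 g.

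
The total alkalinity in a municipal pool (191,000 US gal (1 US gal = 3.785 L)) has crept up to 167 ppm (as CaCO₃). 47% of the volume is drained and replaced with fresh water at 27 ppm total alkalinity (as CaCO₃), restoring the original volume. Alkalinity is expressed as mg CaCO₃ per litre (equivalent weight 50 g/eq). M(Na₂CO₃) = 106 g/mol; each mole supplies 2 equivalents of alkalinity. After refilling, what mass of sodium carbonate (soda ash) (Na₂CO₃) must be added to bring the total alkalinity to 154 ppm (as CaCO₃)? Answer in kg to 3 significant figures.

40.5 kg

Volume: 191,000 US gal × 3.785 L/gal = 722,935 L.
After draining 47% and refilling: 167 × 0.53 + 27 × 0.47 = 101.2 ppm.
Deficit to target: 154 − 101.2 = 52.8 mg/L.
As CaCO₃: 52.8 mg/L × 722,935 L = 38,170 g; ÷ 50 g/eq ÷ 2 = 381.7 mol Na₂CO₃.
Mass: 381.7 × 106 = 40,460 g.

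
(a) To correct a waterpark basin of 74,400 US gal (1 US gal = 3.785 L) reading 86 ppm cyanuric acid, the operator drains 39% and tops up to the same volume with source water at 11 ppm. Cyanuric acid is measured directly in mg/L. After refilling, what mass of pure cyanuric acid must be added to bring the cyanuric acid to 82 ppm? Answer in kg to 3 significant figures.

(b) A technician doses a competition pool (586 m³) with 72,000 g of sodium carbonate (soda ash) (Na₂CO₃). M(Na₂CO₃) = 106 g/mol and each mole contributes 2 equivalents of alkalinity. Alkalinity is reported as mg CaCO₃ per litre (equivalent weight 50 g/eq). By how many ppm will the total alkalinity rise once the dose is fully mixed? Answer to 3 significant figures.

(a) 7.11 kg; (b) 116 ppm

(a) Volume: 74,400 US gal × 3.785 L/gal = 281,604 L.
(a) After draining 39% and refilling: 86 × 0.61 + 11 × 0.39 = 56.75 ppm.
(a) Deficit to target: 82 − 56.75 = 25.25 mg/L.
(a) Mass: 25.25 mg/L × 281,604 L = 7111 g cyanuric acid.

(b) Volume: 586 m³ = 586,000 L.
(b) Moles of Na₂CO₃: 72,000 g ÷ 106 g/mol = 679.2 mol → 1358 eq of alkalinity.
(b) As CaCO₃: 1358 eq × 50 g/eq = 67,920 g.
(b) Rise: 67,920 g / 586,000 L × 1000 = 115.9 mg/L.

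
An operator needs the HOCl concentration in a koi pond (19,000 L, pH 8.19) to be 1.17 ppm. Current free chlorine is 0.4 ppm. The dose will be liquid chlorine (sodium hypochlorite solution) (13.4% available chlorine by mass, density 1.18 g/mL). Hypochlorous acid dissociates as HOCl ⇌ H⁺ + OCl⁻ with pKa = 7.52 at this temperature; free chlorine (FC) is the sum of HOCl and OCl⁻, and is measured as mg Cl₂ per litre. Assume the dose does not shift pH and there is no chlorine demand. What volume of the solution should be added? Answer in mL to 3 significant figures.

[OCl⁻]/[HOCl] = 10^(pH − pKa) = 10^(8.19 − 7.52) = 4.677; fraction as HOCl = 1/(1 + 4.677) = 0.1761.
Free chlorine required for 1.17 ppm HOCl: 1.17 / 0.1761 = 6.643 ppm.
FC to add: 6.643 − 0.4 = 6.243 mg/L as Cl₂.
Cl₂ equivalent: 6.243 mg/L × 19,000 L = 118.6 g.
Product at 13.4% available Cl: 118.6 / 0.134 = 885.1 g.
Volume: 885.1 g ÷ 1.18 g/mL = 750.1 mL.

750 mL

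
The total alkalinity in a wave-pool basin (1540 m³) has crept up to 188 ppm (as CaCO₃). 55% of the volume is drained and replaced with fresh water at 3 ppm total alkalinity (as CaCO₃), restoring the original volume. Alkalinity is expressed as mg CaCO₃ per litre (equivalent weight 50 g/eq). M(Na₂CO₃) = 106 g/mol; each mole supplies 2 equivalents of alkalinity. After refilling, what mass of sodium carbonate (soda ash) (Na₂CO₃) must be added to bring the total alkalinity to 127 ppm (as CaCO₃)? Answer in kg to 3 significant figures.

66.5 kg

Volume: 1540 m³ = 1,540,000 L.
After draining 55% and refilling: 188 × 0.45 + 3 × 0.55 = 86.25 ppm.
Deficit to target: 127 − 86.25 = 40.75 mg/L.
As CaCO₃: 40.75 mg/L × 1,540,000 L = 62,760 g; ÷ 50 g/eq ÷ 2 = 627.5 mol Na₂CO₃.
Mass: 627.5 × 106 = 66,520 g.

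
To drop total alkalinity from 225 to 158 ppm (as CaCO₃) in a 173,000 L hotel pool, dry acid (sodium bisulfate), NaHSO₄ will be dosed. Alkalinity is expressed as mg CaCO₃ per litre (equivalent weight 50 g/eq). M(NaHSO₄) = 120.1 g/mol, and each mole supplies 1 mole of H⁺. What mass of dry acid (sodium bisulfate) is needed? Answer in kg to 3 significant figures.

27.8 kg

Alkalinity to neutralize: (225 − 158) = 67 mg/L as CaCO₃ × 173,000 L = 11,590 g as CaCO₃.
Equivalents of H⁺ required: 11,590 ÷ 50 g/eq = 231.8 eq = 231.8 mol NaHSO₄.
Mass of NaHSO₄: 231.8 × 120.1 = 27,840 g.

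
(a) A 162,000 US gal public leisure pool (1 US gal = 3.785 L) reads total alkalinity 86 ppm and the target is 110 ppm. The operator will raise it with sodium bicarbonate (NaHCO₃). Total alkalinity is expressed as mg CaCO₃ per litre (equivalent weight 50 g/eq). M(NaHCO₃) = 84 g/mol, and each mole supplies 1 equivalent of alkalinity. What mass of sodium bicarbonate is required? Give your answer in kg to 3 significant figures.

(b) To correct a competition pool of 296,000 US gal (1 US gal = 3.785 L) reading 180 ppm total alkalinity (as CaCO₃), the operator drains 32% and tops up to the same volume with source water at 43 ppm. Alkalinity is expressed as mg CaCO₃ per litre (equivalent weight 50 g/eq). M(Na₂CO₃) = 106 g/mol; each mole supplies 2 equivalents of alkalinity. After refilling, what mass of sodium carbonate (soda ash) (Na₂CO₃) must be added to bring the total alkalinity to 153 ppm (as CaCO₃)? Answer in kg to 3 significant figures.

(a) Volume: 162,000 US gal × 3.785 L/gal = 613,170 L.
(a) Alkalinity to add: (110 − 86) = 24 mg/L as CaCO₃ × 613,170 L = 14,720 g as CaCO₃.
(a) Equivalents: 14,720 g ÷ 50 g/eq = 294.3 eq.
(a) NaHCO₃ supplies 1 eq per mole → 294.3 mol.
(a) Mass: 294.3 mol × 84 g/mol = 24,720 g.

(b) Volume: 296,000 US gal × 3.785 L/gal = 1,120,360 L.
(b) After draining 32% and refilling: 180 × 0.68 + 43 × 0.32 = 136.16 ppm.
(b) Deficit to target: 153 − 136.16 = 16.84 mg/L.
(b) As CaCO₃: 16.84 mg/L × 1,120,360 L = 18,870 g; ÷ 50 g/eq ÷ 2 = 188.7 mol Na₂CO₃.
(b) Mass: 188.7 × 106 = 20,000 g.

(a) 24.7 kg; (b) 20.0 kg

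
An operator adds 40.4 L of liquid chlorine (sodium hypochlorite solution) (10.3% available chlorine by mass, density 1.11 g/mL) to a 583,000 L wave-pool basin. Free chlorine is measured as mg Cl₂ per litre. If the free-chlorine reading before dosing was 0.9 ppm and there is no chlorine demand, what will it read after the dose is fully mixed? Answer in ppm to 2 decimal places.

8.82 ppm

Mass of solution: 40.4 L × 1000 mL/L × 1.11 g/mL = 44,840 g.
Available chlorine delivered: 44,840 g × 0.103 = 4619 g as Cl₂.
Concentration rise: 4619 g / 583,000 L = 7.923 mg/L = 7.92 ppm.
Final FC: 0.9 + 7.92 = 8.82 ppm.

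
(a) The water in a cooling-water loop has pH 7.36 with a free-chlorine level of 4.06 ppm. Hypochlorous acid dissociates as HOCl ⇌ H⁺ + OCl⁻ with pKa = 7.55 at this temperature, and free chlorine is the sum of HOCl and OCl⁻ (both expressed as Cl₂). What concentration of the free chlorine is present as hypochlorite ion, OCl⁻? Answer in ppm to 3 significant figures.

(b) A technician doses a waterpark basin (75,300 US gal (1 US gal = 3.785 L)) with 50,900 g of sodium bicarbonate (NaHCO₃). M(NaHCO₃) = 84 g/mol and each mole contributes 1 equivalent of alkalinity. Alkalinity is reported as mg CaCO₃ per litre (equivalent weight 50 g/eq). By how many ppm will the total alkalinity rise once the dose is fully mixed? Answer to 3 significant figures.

(a) [OCl⁻]/[HOCl] = 10^(pH − pKa) = 10^(7.36 − 7.55) = 10^-0.19 = 0.6457.
(a) Fraction as HOCl = 1 / (1 + 0.6457) = 0.6077.
(a) OCl⁻ = (1 − 0.6077) × 4.06 ppm = 1.593 ppm.

(b) Volume: 75,300 US gal × 3.785 L/gal = 285,010 L.
(b) Moles of NaHCO₃: 50,900 g ÷ 84 g/mol = 606 mol → 606 eq of alkalinity.
(b) As CaCO₃: 606 eq × 50 g/eq = 30,300 g.
(b) Rise: 30,300 g / 285,010 L × 1000 = 106.3 mg/L.

(a) 1.59 ppm; (b) 106 ppm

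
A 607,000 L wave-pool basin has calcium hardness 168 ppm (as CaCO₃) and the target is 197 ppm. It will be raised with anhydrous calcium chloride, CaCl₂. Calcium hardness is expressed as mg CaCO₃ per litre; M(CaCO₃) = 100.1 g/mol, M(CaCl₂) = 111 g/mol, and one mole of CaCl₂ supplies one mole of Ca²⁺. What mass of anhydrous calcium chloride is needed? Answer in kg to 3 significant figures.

19.5 kg

Hardness to add: (197 − 168) = 29 mg/L as CaCO₃ × 607,000 L = 17,600 g as CaCO₃.
Moles of Ca²⁺ (1 mol Ca²⁺ ≡ 1 mol CaCO₃): 17,600 / 100.1 g/mol = 175.9 mol.
Mass of CaCl₂: 175.9 × 111 = 19,520 g.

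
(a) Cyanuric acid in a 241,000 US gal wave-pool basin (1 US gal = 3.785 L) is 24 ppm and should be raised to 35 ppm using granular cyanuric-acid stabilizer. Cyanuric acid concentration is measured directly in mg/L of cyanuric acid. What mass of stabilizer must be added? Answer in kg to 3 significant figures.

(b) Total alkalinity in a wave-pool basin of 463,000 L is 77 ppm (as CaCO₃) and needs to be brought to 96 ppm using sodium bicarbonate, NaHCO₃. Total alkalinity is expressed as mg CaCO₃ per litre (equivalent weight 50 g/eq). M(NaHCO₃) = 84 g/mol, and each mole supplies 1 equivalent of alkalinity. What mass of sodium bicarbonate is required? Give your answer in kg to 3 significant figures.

(a) 10.0 kg; (b) 14.8 kg

(a) Volume: 241,000 US gal × 3.785 L/gal = 912,185 L.
(a) CYA to add: (35 − 24) = 11 mg/L × 912,185 L = 10,030 g cyanuric acid.

(b) Alkalinity to add: (96 − 77) = 19 mg/L as CaCO₃ × 463,000 L = 8797 g as CaCO₃.
(b) Equivalents: 8797 g ÷ 50 g/eq = 175.9 eq.
(b) NaHCO₃ supplies 1 eq per mole → 175.9 mol.
(b) Mass: 175.9 mol × 84 g/mol = 14,780 g.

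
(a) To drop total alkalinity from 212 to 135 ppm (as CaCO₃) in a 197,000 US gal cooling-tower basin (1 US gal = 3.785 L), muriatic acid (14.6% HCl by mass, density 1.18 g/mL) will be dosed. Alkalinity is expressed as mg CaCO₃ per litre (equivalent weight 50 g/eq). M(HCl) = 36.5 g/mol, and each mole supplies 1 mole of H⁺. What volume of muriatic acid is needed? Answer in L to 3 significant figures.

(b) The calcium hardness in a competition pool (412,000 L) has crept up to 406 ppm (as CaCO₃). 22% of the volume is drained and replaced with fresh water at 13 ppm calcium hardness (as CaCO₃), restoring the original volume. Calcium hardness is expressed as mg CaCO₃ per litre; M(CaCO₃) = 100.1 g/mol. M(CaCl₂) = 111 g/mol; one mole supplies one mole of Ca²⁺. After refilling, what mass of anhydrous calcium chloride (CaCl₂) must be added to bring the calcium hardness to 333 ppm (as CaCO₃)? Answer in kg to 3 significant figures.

(a) 243 L; (b) 6.15 kg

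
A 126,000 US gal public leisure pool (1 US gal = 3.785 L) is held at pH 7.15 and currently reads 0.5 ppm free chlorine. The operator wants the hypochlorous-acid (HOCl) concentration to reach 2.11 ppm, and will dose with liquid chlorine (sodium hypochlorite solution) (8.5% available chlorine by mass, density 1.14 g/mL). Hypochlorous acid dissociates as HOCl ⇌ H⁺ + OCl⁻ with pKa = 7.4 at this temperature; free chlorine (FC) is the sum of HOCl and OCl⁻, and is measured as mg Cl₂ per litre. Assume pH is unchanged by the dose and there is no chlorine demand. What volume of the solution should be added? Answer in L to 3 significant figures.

13.8 L

Volume: 126,000 US gal × 3.785 L/gal = 476,910 L.
[OCl⁻]/[HOCl] = 10^(pH − pKa) = 10^(7.15 − 7.4) = 0.5623; fraction as HOCl = 1/(1 + 0.5623) = 0.6401.
Free chlorine required for 2.11 ppm HOCl: 2.11 / 0.6401 = 3.297 ppm.
FC to add: 3.297 − 0.5 = 2.797 mg/L as Cl₂.
Cl₂ equivalent: 2.797 mg/L × 476,910 L = 1334 g.
Product at 8.5% available Cl: 1334 / 0.085 = 15,690 g.
Volume: 15,690 g ÷ 1.14 g/mL = 13,760 mL.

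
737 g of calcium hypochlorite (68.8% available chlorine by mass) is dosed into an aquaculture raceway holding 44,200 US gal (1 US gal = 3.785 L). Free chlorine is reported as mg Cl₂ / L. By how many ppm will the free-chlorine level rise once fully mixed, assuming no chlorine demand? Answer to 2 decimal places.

Volume: 44,200 US gal × 3.785 L/gal = 167,297 L.
Available chlorine delivered: 737 g × 0.688 = 507.1 g as Cl₂.
Concentration rise: 507.1 g / 167,297 L = 3.031 mg/L = 3.03 ppm.

3.03 ppm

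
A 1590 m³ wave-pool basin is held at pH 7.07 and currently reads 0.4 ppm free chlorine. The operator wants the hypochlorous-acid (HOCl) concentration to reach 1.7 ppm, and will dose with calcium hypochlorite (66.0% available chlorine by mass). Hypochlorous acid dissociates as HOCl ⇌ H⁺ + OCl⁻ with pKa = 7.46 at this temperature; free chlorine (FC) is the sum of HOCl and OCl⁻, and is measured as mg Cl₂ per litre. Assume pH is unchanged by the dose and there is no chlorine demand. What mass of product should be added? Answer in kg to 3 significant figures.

4.80 kg

Volume: 1590 m³ = 1,590,000 L.
[OCl⁻]/[HOCl] = 10^(pH − pKa) = 10^(7.07 − 7.46) = 0.4074; fraction as HOCl = 1/(1 + 0.4074) = 0.7105.
Free chlorine required for 1.7 ppm HOCl: 1.7 / 0.7105 = 2.393 ppm.
FC to add: 2.393 − 0.4 = 1.993 mg/L as Cl₂.
Cl₂ equivalent: 1.993 mg/L × 1,590,000 L = 3168 g.
Product at 66.0% available Cl: 3168 / 0.66 = 4800 g.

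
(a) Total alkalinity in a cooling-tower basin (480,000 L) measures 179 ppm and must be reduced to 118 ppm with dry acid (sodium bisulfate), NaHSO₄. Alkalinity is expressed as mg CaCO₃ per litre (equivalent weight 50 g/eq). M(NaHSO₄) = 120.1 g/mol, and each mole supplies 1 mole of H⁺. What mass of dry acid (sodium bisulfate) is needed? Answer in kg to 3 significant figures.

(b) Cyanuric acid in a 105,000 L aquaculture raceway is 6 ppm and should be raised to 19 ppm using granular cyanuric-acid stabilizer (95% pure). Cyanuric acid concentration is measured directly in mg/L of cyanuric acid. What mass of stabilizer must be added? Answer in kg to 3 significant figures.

(a) 70.3 kg; (b) 1.44 kg

(a) Alkalinity to neutralize: (179 − 118) = 61 mg/L as CaCO₃ × 480,000 L = 29,280 g as CaCO₃.
(a) Equivalents of H⁺ required: 29,280 ÷ 50 g/eq = 585.6 eq = 585.6 mol NaHSO₄.
(a) Mass of NaHSO₄: 585.6 × 120.1 = 70,330 g.

(b) CYA to add: (19 − 6) = 13 mg/L × 105,000 L = 1365 g cyanuric acid.
(b) At 95% purity: 1365 / 0.95 = 1437 g product.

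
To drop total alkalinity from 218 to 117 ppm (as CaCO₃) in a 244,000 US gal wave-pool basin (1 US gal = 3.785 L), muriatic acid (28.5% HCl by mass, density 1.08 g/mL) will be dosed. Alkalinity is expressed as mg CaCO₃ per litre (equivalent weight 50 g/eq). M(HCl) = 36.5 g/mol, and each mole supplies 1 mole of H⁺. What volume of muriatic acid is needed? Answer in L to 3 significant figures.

Volume: 244,000 US gal × 3.785 L/gal = 923,540 L.
Alkalinity to neutralize: (218 − 117) = 101 mg/L as CaCO₃ × 923,540 L = 93,280 g as CaCO₃.
Equivalents of H⁺ required: 93,280 ÷ 50 g/eq = 1866 eq = 1866 mol HCl.
Mass of HCl: 1866 × 36.5 = 68,090 g.
Mass of 28.5% solution: 68,090 / 0.285 = 238,900 g.
Volume: 238,900 g ÷ 1.08 g/mL = 221,200 mL.

221 L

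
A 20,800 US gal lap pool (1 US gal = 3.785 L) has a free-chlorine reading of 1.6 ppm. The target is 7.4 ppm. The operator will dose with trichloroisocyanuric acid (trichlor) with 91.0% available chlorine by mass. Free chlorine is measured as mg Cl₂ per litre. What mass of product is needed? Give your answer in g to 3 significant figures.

502 g

Volume: 20,800 US gal × 3.785 L/gal = 78,728 L.
Chlorine deficit: 7.4 − 1.6 = 5.8 ppm = 5.8 mg/L as Cl₂.
Cl₂ equivalent needed: 5.8 mg/L × 78,728 L = 456,600 mg = 456.6 g.
Product at 91.0% available chlorine: 456.6 / 0.91 = 501.8 g.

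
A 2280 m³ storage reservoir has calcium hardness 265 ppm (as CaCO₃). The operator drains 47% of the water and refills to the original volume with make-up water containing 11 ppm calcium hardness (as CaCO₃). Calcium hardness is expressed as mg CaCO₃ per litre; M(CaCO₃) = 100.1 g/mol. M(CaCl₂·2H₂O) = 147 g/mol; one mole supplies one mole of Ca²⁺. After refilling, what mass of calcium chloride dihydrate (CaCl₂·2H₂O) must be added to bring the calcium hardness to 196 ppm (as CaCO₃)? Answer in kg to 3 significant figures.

169 kg

Volume: 2280 m³ = 2,280,000 L.
After draining 47% and refilling: 265 × 0.53 + 11 × 0.47 = 145.62 ppm.
Deficit to target: 196 − 145.62 = 50.38 mg/L.
As CaCO₃: 50.38 mg/L × 2,280,000 L = 114,900 g; ÷ 100.1 = 1148 mol Ca²⁺.
Mass: 1148 × 147 = 168,700 g.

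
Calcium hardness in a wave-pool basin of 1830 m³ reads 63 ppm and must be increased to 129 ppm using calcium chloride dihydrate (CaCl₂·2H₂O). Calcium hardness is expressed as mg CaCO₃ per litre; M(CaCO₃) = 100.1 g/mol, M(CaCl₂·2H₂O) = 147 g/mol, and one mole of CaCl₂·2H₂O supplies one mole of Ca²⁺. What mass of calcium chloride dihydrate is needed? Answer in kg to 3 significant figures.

177 kg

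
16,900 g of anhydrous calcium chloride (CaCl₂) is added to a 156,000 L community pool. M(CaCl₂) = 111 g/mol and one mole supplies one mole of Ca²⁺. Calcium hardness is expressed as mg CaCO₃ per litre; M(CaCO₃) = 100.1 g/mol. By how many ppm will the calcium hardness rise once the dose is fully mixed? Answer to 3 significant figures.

97.7 ppm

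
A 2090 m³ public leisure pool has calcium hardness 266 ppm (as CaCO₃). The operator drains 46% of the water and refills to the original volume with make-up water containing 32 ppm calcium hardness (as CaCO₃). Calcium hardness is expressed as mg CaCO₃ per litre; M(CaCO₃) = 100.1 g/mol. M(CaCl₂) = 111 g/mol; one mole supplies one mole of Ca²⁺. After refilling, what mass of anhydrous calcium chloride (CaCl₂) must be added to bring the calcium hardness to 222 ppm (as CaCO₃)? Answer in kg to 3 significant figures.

147 kg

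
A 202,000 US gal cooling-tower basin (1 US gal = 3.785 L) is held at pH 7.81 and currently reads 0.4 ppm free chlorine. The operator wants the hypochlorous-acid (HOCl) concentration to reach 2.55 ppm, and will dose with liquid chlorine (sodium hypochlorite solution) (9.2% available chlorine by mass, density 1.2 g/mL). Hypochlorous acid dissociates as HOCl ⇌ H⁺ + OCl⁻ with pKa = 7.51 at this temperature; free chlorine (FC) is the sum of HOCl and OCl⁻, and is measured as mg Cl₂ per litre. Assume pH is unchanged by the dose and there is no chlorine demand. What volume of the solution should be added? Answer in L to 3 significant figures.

Volume: 202,000 US gal × 3.785 L/gal = 764,570 L.
[OCl⁻]/[HOCl] = 10^(pH − pKa) = 10^(7.81 − 7.51) = 1.995; fraction as HOCl = 1/(1 + 1.995) = 0.3339.
Free chlorine required for 2.55 ppm HOCl: 2.55 / 0.3339 = 7.638 ppm.
FC to add: 7.638 − 0.4 = 7.238 mg/L as Cl₂.
Cl₂ equivalent: 7.238 mg/L × 764,570 L = 5534 g.
Product at 9.2% available Cl: 5534 / 0.092 = 60,150 g.
Volume: 60,150 g ÷ 1.2 g/mL = 50,130 mL.

50.1 L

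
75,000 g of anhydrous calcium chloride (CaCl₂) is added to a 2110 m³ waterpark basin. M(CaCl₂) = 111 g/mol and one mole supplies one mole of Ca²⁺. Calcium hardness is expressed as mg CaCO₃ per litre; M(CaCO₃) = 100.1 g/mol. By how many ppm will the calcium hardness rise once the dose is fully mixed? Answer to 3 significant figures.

32.1 ppm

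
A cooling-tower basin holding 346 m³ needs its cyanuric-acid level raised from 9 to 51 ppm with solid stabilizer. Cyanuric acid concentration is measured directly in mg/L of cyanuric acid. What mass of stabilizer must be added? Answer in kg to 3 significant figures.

14.5 kg

Volume: 346 m³ = 346,000 L.
CYA to add: (51 − 9) = 42 mg/L × 346,000 L = 14,530 g cyanuric acid.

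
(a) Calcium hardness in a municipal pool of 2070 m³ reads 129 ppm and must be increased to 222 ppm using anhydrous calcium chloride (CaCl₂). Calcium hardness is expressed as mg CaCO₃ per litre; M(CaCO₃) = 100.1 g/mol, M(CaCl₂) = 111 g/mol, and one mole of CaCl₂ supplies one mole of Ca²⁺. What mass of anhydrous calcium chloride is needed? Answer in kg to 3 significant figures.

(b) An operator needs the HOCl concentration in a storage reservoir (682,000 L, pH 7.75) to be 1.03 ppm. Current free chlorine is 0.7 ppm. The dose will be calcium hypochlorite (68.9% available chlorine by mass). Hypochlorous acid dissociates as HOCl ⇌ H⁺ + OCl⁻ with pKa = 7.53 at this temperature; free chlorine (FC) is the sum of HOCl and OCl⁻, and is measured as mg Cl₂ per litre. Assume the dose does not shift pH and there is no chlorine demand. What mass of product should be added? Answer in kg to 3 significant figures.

(a) Volume: 2070 m³ = 2,070,000 L.
(a) Hardness to add: (222 − 129) = 93 mg/L as CaCO₃ × 2,070,000 L = 192,500 g as CaCO₃.
(a) Moles of Ca²⁺ (1 mol Ca²⁺ ≡ 1 mol CaCO₃): 192,500 / 100.1 g/mol = 1923 mol.
(a) Mass of CaCl₂: 1923 × 111 = 213,500 g.

(b) [OCl⁻]/[HOCl] = 10^(pH − pKa) = 10^(7.75 − 7.53) = 1.66; fraction as HOCl = 1/(1 + 1.66) = 0.376.
(b) Free chlorine required for 1.03 ppm HOCl: 1.03 / 0.376 = 2.739 ppm.
(b) FC to add: 2.739 − 0.7 = 2.039 mg/L as Cl₂.
(b) Cl₂ equivalent: 2.039 mg/L × 682,000 L = 1391 g.
(b) Product at 68.9% available Cl: 1391 / 0.689 = 2019 g.

(a) 213 kg; (b) 2.02 kg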